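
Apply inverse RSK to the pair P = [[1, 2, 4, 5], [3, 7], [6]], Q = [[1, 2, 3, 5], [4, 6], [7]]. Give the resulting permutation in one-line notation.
Reverse the RSK construction: for i from n down to 1, find the cell of Q containing i, remove the entry at that cell from P, and reverse-bump it up through P; the value ejected from row 1 is w(i).

Step i=7: Q has 7 at row 3, column 1; remove 6 from row 3 of P and reverse-bump: 6 enters row 2 and ejects 3; 3 enters row 1 and ejects 2. So w(7) = 2. P is now [[1, 3, 4, 5], [6, 7]].
Step i=6: Q has 6 at row 2, column 2; remove 7 from row 2 of P and reverse-bump: 7 enters row 1 and ejects 5. So w(6) = 5. P is now [[1, 3, 4, 7], [6]].
Step i=5: Q has 5 at row 1, column 4; remove that cell from P, ejecting 7. So w(5) = 7. P is now [[1, 3, 4], [6]].
Step i=4: Q has 4 at row 2, column 1; remove 6 from row 2 of P and reverse-bump: 6 enters row 1 and ejects 4. So w(4) = 4. P is now [[1, 3, 6]].
Step i=3: Q has 3 at row 1, column 3; remove that cell from P, ejecting 6. So w(3) = 6. P is now [[1, 3]].
Step i=2: Q has 2 at row 1, column 2; remove that cell from P, ejecting 3. So w(2) = 3. P is now [[1]].
Step i=1: Q has 1 at row 1, column 1; remove that cell from P, ejecting 1. So w(1) = 1. P is now [].

So w = 1 3 6 4 7 5 2.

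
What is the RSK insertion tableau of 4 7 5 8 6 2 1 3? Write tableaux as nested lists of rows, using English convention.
P = [[1, 3, 6], [2, 5], [4, 8], [7]]

Insert 4: appended to row 1. P = [[4]].
Insert 7: appended to row 1. P = [[4, 7]].
Insert 5: 5 bumps 7 from row 1; 7 starts row 2. P = [[4, 5], [7]].
Insert 8: appended to row 1. P = [[4, 5, 8], [7]].
Insert 6: 6 bumps 8 from row 1; 8 appends to row 2. P = [[4, 5, 6], [7, 8]].
Insert 2: 2 bumps 4 from row 1; 4 bumps 7 from row 2; 7 starts row 3. P = [[2, 5, 6], [4, 8], [7]].
Insert 1: 1 bumps 2 from row 1; 2 bumps 4 from row 2; 4 bumps 7 from row 3; 7 starts row 4. P = [[1, 5, 6], [2, 8], [4], [7]].
Insert 3: 3 bumps 5 from row 1; 5 bumps 8 from row 2; 8 appends to row 3. P = [[1, 3, 6], [2, 5], [4, 8], [7]].

So P = [[1, 3, 6], [2, 5], [4, 8], [7]].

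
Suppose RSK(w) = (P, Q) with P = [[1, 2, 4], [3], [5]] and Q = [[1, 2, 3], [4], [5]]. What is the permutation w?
1 3 5 4 2

Reverse the RSK construction: for i from n down to 1, find the cell of Q containing i, remove the entry at that cell from P, and reverse-bump it up through P; the value ejected from row 1 is w(i).

Step i=5: Q has 5 at row 3, column 1; remove 5 from row 3 of P and reverse-bump: 5 enters row 2 and ejects 3; 3 enters row 1 and ejects 2. So w(5) = 2. P is now [[1, 3, 4], [5]].
Step i=4: Q has 4 at row 2, column 1; remove 5 from row 2 of P and reverse-bump: 5 enters row 1 and ejects 4. So w(4) = 4. P is now [[1, 3, 5]].
Step i=3: Q has 3 at row 1, column 3; remove that cell from P, ejecting 5. So w(3) = 5. P is now [[1, 3]].
Step i=2: Q has 2 at row 1, column 2; remove that cell from P, ejecting 3. So w(2) = 3. P is now [[1]].
Step i=1: Q has 1 at row 1, column 1; remove that cell from P, ejecting 1. So w(1) = 1. P is now [].

So w = 1 3 5 4 2.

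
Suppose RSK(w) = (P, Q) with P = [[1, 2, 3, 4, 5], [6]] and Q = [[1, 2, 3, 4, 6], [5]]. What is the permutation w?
1 2 3 6 4 5

Reverse RSK: for i = n, n-1, ..., 1, locate i in Q, remove the corresponding corner cell from P, and reverse-bump its entry up through P; the value ejected from row 1 is w(i).

So w = 1 2 3 6 4 5.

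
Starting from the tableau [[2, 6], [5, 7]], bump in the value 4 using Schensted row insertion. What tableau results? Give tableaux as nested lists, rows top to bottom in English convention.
[[2, 4], [5, 6], [7]]

In row 1, 4 replaces 6 (the leftmost entry greater than 4); 6 is bumped to row 2. In row 2, 6 replaces 7 (the leftmost entry greater than 6); 7 is bumped to row 3. 7 starts a new row 3. The new tableau is [[2, 4], [5, 6], [7]].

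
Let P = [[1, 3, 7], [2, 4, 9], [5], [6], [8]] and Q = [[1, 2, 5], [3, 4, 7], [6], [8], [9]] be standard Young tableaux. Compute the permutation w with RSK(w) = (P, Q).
2 8 1 6 9 5 7 4 3

Reverse the RSK construction: for i from n down to 1, find the cell of Q containing i, remove the entry at that cell from P, and reverse-bump it up through P; the value ejected from row 1 is w(i).

Step i=9: Q has 9 at row 5, column 1; remove 8 from row 5 of P and reverse-bump: 8 enters row 4 and ejects 6; 6 enters row 3 and ejects 5; 5 enters row 2 and ejects 4; 4 enters row 1 and ejects 3. So w(9) = 3. P is now [[1, 4, 7], [2, 5, 9], [6], [8]].
Step i=8: Q has 8 at row 4, column 1; remove 8 from row 4 of P and reverse-bump: 8 enters row 3 and ejects 6; 6 enters row 2 and ejects 5; 5 enters row 1 and ejects 4. So w(8) = 4. P is now [[1, 5, 7], [2, 6, 9], [8]].
Step i=7: Q has 7 at row 2, column 3; remove 9 from row 2 of P and reverse-bump: 9 enters row 1 and ejects 7. So w(7) = 7. P is now [[1, 5, 9], [2, 6], [8]].
Step i=6: Q has 6 at row 3, column 1; remove 8 from row 3 of P and reverse-bump: 8 enters row 2 and ejects 6; 6 enters row 1 and ejects 5. So w(6) = 5. P is now [[1, 6, 9], [2, 8]].
Step i=5: Q has 5 at row 1, column 3; remove that cell from P, ejecting 9. So w(5) = 9. P is now [[1, 6], [2, 8]].
Step i=4: Q has 4 at row 2, column 2; remove 8 from row 2 of P and reverse-bump: 8 enters row 1 and ejects 6. So w(4) = 6. P is now [[1, 8], [2]].
Step i=3: Q has 3 at row 2, column 1; remove 2 from row 2 of P and reverse-bump: 2 enters row 1 and ejects 1. So w(3) = 1. P is now [[2, 8]].
Step i=2: Q has 2 at row 1, column 2; remove that cell from P, ejecting 8. So w(2) = 8. P is now [[2]].
Step i=1: Q has 1 at row 1, column 1; remove that cell from P, ejecting 2. So w(1) = 2. P is now [].

So w = 2 8 1 6 9 5 7 4 3.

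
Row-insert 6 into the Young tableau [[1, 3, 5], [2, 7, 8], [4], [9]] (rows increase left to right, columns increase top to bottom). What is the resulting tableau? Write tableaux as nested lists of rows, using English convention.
[[1, 3, 5, 6], [2, 7, 8], [4], [9]]

6 is larger than every entry of row 1, so it is appended to row 1. The new tableau is [[1, 3, 5, 6], [2, 7, 8], [4], [9]].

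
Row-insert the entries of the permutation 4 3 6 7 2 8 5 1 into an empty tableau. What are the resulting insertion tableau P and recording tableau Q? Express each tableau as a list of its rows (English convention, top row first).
Insert each entry of the permutation into P by Schensted row insertion, recording in Q the position of each new cell.

After inserting 4: P = [[4]].
After inserting 3: P = [[3], [4]].
After inserting 6: P = [[3, 6], [4]].
After inserting 7: P = [[3, 6, 7], [4]].
After inserting 2: P = [[2, 6, 7], [3], [4]].
After inserting 8: P = [[2, 6, 7, 8], [3], [4]].
After inserting 5: P = [[2, 5, 7, 8], [3, 6], [4]].
After inserting 1: P = [[1, 5, 7, 8], [2, 6], [3], [4]].

So P = [[1, 5, 7, 8], [2, 6], [3], [4]], Q = [[1, 3, 4, 6], [2, 7], [5], [8]].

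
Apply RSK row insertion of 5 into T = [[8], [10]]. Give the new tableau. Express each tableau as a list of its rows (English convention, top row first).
In row 1, 5 replaces 8 (the leftmost entry greater than 5); 8 is bumped to row 2. In row 2, 8 replaces 10 (the leftmost entry greater than 8); 10 is bumped to row 3. 10 starts a new row 3. The new tableau is [[5], [8], [10]].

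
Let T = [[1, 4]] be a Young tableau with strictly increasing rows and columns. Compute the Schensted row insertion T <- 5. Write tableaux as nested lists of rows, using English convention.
5 is larger than every entry of row 1, so it is appended to row 1. The new tableau is [[1, 4, 5]].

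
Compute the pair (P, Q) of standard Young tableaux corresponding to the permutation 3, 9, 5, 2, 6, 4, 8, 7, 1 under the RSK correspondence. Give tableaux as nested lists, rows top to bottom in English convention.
Insert each entry of the permutation into P by Schensted row insertion, recording in Q the position of each new cell.

Insert 3: appended to row 1. P = [[3]].
Insert 9: appended to row 1. P = [[3, 9]].
Insert 5: 5 bumps 9 from row 1; 9 starts row 2. P = [[3, 5], [9]].
Insert 2: 2 bumps 3 from row 1; 3 bumps 9 from row 2; 9 starts row 3. P = [[2, 5], [3], [9]].
Insert 6: appended to row 1. P = [[2, 5, 6], [3], [9]].
Insert 4: 4 bumps 5 from row 1; 5 appends to row 2. P = [[2, 4, 6], [3, 5], [9]].
Insert 8: appended to row 1. P = [[2, 4, 6, 8], [3, 5], [9]].
Insert 7: 7 bumps 8 from row 1; 8 appends to row 2. P = [[2, 4, 6, 7], [3, 5, 8], [9]].
Insert 1: 1 bumps 2 from row 1; 2 bumps 3 from row 2; 3 bumps 9 from row 3; 9 starts row 4. P = [[1, 4, 6, 7], [2, 5, 8], [3], [9]].

So P = [[1, 4, 6, 7], [2, 5, 8], [3], [9]], Q = [[1, 2, 5, 7], [3, 6, 8], [4], [9]].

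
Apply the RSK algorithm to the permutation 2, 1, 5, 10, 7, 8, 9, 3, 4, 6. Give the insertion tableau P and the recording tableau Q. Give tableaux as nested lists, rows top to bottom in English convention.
P = [[1, 3, 4, 6, 9], [2, 5, 7, 8], [10]], Q = [[1, 3, 4, 6, 7], [2, 5, 9, 10], [8]]

Insert each entry of the permutation into P by Schensted row insertion, recording in Q the position of each new cell.

Insert 2: appended to row 1. P = [[2]], Q = [[1]].
Insert 1: 1 bumps 2 from row 1; 2 starts row 2. P = [[1], [2]], Q = [[1], [2]].
Insert 5: appended to row 1. P = [[1, 5], [2]], Q = [[1, 3], [2]].
Insert 10: appended to row 1. P = [[1, 5, 10], [2]], Q = [[1, 3, 4], [2]].
Insert 7: 7 bumps 10 from row 1; 10 appends to row 2. P = [[1, 5, 7], [2, 10]], Q = [[1, 3, 4], [2, 5]].
Insert 8: appended to row 1. P = [[1, 5, 7, 8], [2, 10]], Q = [[1, 3, 4, 6], [2, 5]].
Insert 9: appended to row 1. P = [[1, 5, 7, 8, 9], [2, 10]], Q = [[1, 3, 4, 6, 7], [2, 5]].
Insert 3: 3 bumps 5 from row 1; 5 bumps 10 from row 2; 10 starts row 3. P = [[1, 3, 7, 8, 9], [2, 5], [10]], Q = [[1, 3, 4, 6, 7], [2, 5], [8]].
Insert 4: 4 bumps 7 from row 1; 7 appends to row 2. P = [[1, 3, 4, 8, 9], [2, 5, 7], [10]], Q = [[1, 3, 4, 6, 7], [2, 5, 9], [8]].
Insert 6: 6 bumps 8 from row 1; 8 appends to row 2. P = [[1, 3, 4, 6, 9], [2, 5, 7, 8], [10]], Q = [[1, 3, 4, 6, 7], [2, 5, 9, 10], [8]].

So P = [[1, 3, 4, 6, 9], [2, 5, 7, 8], [10]], Q = [[1, 3, 4, 6, 7], [2, 5, 9, 10], [8]].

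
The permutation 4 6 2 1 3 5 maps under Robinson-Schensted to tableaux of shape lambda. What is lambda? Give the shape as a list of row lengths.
[3, 2, 1]

Row-insert each entry into an empty tableau.

After inserting 4: P = [[4]].
After inserting 6: P = [[4, 6]].
After inserting 2: P = [[2, 6], [4]].
After inserting 1: P = [[1, 6], [2], [4]].
After inserting 3: P = [[1, 3], [2, 6], [4]].
After inserting 5: P = [[1, 3, 5], [2, 6], [4]].

The final insertion tableau P = [[1, 3, 5], [2, 6], [4]] has shape [3, 2, 1].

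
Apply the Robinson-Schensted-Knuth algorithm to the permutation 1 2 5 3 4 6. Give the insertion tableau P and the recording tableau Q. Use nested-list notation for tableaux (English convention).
P = [[1, 2, 3, 4, 6], [5]], Q = [[1, 2, 3, 5, 6], [4]]

Insert each entry of the permutation into P by Schensted row insertion, recording in Q the position of each new cell.

Insert 1: appended to row 1. P = [[1]].
Insert 2: appended to row 1. P = [[1, 2]].
Insert 5: appended to row 1. P = [[1, 2, 5]].
Insert 3: 3 bumps 5 from row 1; 5 starts row 2. P = [[1, 2, 3], [5]].
Insert 4: appended to row 1. P = [[1, 2, 3, 4], [5]].
Insert 6: appended to row 1. P = [[1, 2, 3, 4, 6], [5]].

So P = [[1, 2, 3, 4, 6], [5]], Q = [[1, 2, 3, 5, 6], [4]].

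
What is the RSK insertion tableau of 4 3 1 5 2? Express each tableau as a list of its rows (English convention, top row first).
After inserting 4: P = [[4]].
After inserting 3: P = [[3], [4]].
After inserting 1: P = [[1], [3], [4]].
After inserting 5: P = [[1, 5], [3], [4]].
After inserting 2: P = [[1, 2], [3, 5], [4]].

So P = [[1, 2], [3, 5], [4]].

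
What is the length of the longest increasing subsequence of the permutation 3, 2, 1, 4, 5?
3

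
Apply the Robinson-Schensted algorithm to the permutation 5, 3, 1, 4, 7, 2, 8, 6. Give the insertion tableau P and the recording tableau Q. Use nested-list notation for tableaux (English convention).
Insert each entry of the permutation into P by Schensted row insertion, recording in Q the position of each new cell.

After inserting 5: P = [[5]].
After inserting 3: P = [[3], [5]].
After inserting 1: P = [[1], [3], [5]].
After inserting 4: P = [[1, 4], [3], [5]].
After inserting 7: P = [[1, 4, 7], [3], [5]].
After inserting 2: P = [[1, 2, 7], [3, 4], [5]].
After inserting 8: P = [[1, 2, 7, 8], [3, 4], [5]].
After inserting 6: P = [[1, 2, 6, 8], [3, 4, 7], [5]].

So P = [[1, 2, 6, 8], [3, 4, 7], [5]], Q = [[1, 4, 5, 7], [2, 6, 8], [3]].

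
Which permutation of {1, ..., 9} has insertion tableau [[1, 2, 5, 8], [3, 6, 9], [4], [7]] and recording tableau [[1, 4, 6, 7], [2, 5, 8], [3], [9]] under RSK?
7 4 1 6 3 5 9 8 2

Reverse RSK: for i = n, n-1, ..., 1, locate i in Q, remove the corresponding corner cell from P, and reverse-bump its entry up through P; the value ejected from row 1 is w(i).

So w = 7 4 1 6 3 5 9 8 2.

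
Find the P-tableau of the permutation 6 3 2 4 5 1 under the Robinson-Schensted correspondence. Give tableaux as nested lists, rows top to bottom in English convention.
P = [[1, 4, 5], [2], [3], [6]]

Insert 6: appended to row 1. P = [[6]].
Insert 3: 3 bumps 6 from row 1; 6 starts row 2. P = [[3], [6]].
Insert 2: 2 bumps 3 from row 1; 3 bumps 6 from row 2; 6 starts row 3. P = [[2], [3], [6]].
Insert 4: appended to row 1. P = [[2, 4], [3], [6]].
Insert 5: appended to row 1. P = [[2, 4, 5], [3], [6]].
Insert 1: 1 bumps 2 from row 1; 2 bumps 3 from row 2; 3 bumps 6 from row 3; 6 starts row 4. P = [[1, 4, 5], [2], [3], [6]].

So P = [[1, 4, 5], [2], [3], [6]].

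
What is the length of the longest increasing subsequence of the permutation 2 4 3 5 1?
3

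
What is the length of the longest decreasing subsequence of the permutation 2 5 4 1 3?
3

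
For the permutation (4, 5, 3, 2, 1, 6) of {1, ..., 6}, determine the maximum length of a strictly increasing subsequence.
3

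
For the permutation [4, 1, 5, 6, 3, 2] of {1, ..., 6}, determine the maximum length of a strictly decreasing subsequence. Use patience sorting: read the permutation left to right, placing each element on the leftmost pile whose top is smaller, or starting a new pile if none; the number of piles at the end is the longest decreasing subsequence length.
4: new pile. tops = [4]
1: new pile. tops = [4, 1]
5: onto pile 1 (replacing 4). tops = [5, 1]
6: onto pile 1 (replacing 5). tops = [6, 1]
3: onto pile 2 (replacing 1). tops = [6, 3]
2: new pile. tops = [6, 3, 2]

3 piles, so the longest decreasing subsequence has length 3.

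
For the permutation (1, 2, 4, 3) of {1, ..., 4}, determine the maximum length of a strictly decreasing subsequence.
2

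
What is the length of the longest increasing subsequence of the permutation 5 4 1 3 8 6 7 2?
4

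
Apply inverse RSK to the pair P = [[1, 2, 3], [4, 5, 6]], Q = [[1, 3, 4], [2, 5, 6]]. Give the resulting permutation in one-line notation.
Reverse RSK: for i = n, n-1, ..., 1, locate i in Q, remove the corresponding corner cell from P, and reverse-bump its entry up through P; the value ejected from row 1 is w(i).

So w = 4 1 5 6 2 3.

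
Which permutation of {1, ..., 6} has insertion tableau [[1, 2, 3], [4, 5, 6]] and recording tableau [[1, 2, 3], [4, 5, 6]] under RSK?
Reverse the RSK construction: for i from n down to 1, find the cell of Q containing i, remove the entry at that cell from P, and reverse-bump it up through P; the value ejected from row 1 is w(i).

Step i=6: Q has 6 at row 2, column 3; remove 6 from row 2 of P and reverse-bump: 6 enters row 1 and ejects 3. So w(6) = 3. P is now [[1, 2, 6], [4, 5]].
Step i=5: Q has 5 at row 2, column 2; remove 5 from row 2 of P and reverse-bump: 5 enters row 1 and ejects 2. So w(5) = 2. P is now [[1, 5, 6], [4]].
Step i=4: Q has 4 at row 2, column 1; remove 4 from row 2 of P and reverse-bump: 4 enters row 1 and ejects 1. So w(4) = 1. P is now [[4, 5, 6]].
Step i=3: Q has 3 at row 1, column 3; remove that cell from P, ejecting 6. So w(3) = 6. P is now [[4, 5]].
Step i=2: Q has 2 at row 1, column 2; remove that cell from P, ejecting 5. So w(2) = 5. P is now [[4]].
Step i=1: Q has 1 at row 1, column 1; remove that cell from P, ejecting 4. So w(1) = 4. P is now [].

So w = 4 5 6 1 2 3.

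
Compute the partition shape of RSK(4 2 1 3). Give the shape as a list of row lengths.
[2, 1, 1]

Row-insert each entry into an empty tableau.

After inserting 4: P = [[4]].
After inserting 2: P = [[2], [4]].
After inserting 1: P = [[1], [2], [4]].
After inserting 3: P = [[1, 3], [2], [4]].

The final insertion tableau P = [[1, 3], [2], [4]] has shape [2, 1, 1].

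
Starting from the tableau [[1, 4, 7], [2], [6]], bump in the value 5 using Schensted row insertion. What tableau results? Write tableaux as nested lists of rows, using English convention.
In row 1, 5 replaces 7 (the leftmost entry greater than 5); 7 is bumped to row 2. 7 is appended to row 2. The new tableau is [[1, 4, 5], [2, 7], [6]].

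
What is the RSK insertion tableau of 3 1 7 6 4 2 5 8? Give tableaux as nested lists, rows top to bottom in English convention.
Insert 3: appended to row 1. P = [[3]].
Insert 1: 1 bumps 3 from row 1; 3 starts row 2. P = [[1], [3]].
Insert 7: appended to row 1. P = [[1, 7], [3]].
Insert 6: 6 bumps 7 from row 1; 7 appends to row 2. P = [[1, 6], [3, 7]].
Insert 4: 4 bumps 6 from row 1; 6 bumps 7 from row 2; 7 starts row 3. P = [[1, 4], [3, 6], [7]].
Insert 2: 2 bumps 4 from row 1; 4 bumps 6 from row 2; 6 bumps 7 from row 3; 7 starts row 4. P = [[1, 2], [3, 4], [6], [7]].
Insert 5: appended to row 1. P = [[1, 2, 5], [3, 4], [6], [7]].
Insert 8: appended to row 1. P = [[1, 2, 5, 8], [3, 4], [6], [7]].

So P = [[1, 2, 5, 8], [3, 4], [6], [7]].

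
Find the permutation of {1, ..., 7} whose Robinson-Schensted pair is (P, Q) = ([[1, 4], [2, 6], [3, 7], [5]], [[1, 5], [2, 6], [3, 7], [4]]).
5 3 2 1 7 6 4

Reverse the RSK construction: for i from n down to 1, find the cell of Q containing i, remove the entry at that cell from P, and reverse-bump it up through P; the value ejected from row 1 is w(i).

Step i=7: Q has 7 at row 3, column 2; remove 7 from row 3 of P and reverse-bump: 7 enters row 2 and ejects 6; 6 enters row 1 and ejects 4. So w(7) = 4. P is now [[1, 6], [2, 7], [3], [5]].
Step i=6: Q has 6 at row 2, column 2; remove 7 from row 2 of P and reverse-bump: 7 enters row 1 and ejects 6. So w(6) = 6. P is now [[1, 7], [2], [3], [5]].
Step i=5: Q has 5 at row 1, column 2; remove that cell from P, ejecting 7. So w(5) = 7. P is now [[1], [2], [3], [5]].
Step i=4: Q has 4 at row 4, column 1; remove 5 from row 4 of P and reverse-bump: 5 enters row 3 and ejects 3; 3 enters row 2 and ejects 2; 2 enters row 1 and ejects 1. So w(4) = 1. P is now [[2], [3], [5]].
Step i=3: Q has 3 at row 3, column 1; remove 5 from row 3 of P and reverse-bump: 5 enters row 2 and ejects 3; 3 enters row 1 and ejects 2. So w(3) = 2. P is now [[3], [5]].
Step i=2: Q has 2 at row 2, column 1; remove 5 from row 2 of P and reverse-bump: 5 enters row 1 and ejects 3. So w(2) = 3. P is now [[5]].
Step i=1: Q has 1 at row 1, column 1; remove that cell from P, ejecting 5. So w(1) = 5. P is now [].

So w = 5 3 2 1 7 6 4.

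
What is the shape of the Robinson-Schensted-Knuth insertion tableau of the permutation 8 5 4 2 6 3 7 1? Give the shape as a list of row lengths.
[3, 2, 1, 1, 1]

Row-insert each entry into an empty tableau.

After inserting 8: P = [[8]].
After inserting 5: P = [[5], [8]].
After inserting 4: P = [[4], [5], [8]].
After inserting 2: P = [[2], [4], [5], [8]].
After inserting 6: P = [[2, 6], [4], [5], [8]].
After inserting 3: P = [[2, 3], [4, 6], [5], [8]].
After inserting 7: P = [[2, 3, 7], [4, 6], [5], [8]].
After inserting 1: P = [[1, 3, 7], [2, 6], [4], [5], [8]].

The final insertion tableau P = [[1, 3, 7], [2, 6], [4], [5], [8]] has shape [3, 2, 1, 1, 1].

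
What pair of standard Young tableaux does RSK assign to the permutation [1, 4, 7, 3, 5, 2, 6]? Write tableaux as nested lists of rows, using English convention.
P = [[1, 2, 5, 6], [3, 7], [4]], Q = [[1, 2, 3, 7], [4, 5], [6]]

Insert each entry of the permutation into P by Schensted row insertion, recording in Q the position of each new cell.

Insert 1: appended to row 1. P = [[1]], Q = [[1]].
Insert 4: appended to row 1. P = [[1, 4]], Q = [[1, 2]].
Insert 7: appended to row 1. P = [[1, 4, 7]], Q = [[1, 2, 3]].
Insert 3: 3 bumps 4 from row 1; 4 starts row 2. P = [[1, 3, 7], [4]], Q = [[1, 2, 3], [4]].
Insert 5: 5 bumps 7 from row 1; 7 appends to row 2. P = [[1, 3, 5], [4, 7]], Q = [[1, 2, 3], [4, 5]].
Insert 2: 2 bumps 3 from row 1; 3 bumps 4 from row 2; 4 starts row 3. P = [[1, 2, 5], [3, 7], [4]], Q = [[1, 2, 3], [4, 5], [6]].
Insert 6: appended to row 1. P = [[1, 2, 5, 6], [3, 7], [4]], Q = [[1, 2, 3, 7], [4, 5], [6]].

So P = [[1, 2, 5, 6], [3, 7], [4]], Q = [[1, 2, 3, 7], [4, 5], [6]].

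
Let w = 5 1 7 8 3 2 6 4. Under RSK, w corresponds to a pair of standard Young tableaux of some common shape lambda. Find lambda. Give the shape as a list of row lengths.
[3, 3, 2]

Row-insert each entry into an empty tableau.

After inserting 5: P = [[5]].
After inserting 1: P = [[1], [5]].
After inserting 7: P = [[1, 7], [5]].
After inserting 8: P = [[1, 7, 8], [5]].
After inserting 3: P = [[1, 3, 8], [5, 7]].
After inserting 2: P = [[1, 2, 8], [3, 7], [5]].
After inserting 6: P = [[1, 2, 6], [3, 7, 8], [5]].
After inserting 4: P = [[1, 2, 4], [3, 6, 8], [5, 7]].

The final insertion tableau P = [[1, 2, 4], [3, 6, 8], [5, 7]] has shape [3, 3, 2].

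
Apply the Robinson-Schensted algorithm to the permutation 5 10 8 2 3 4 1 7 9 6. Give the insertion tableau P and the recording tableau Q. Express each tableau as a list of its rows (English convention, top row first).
P = [[1, 3, 4, 6, 9], [2, 7], [5, 8], [10]], Q = [[1, 2, 6, 8, 9], [3, 5], [4, 10], [7]]

Insert each entry of the permutation into P by Schensted row insertion, recording in Q the position of each new cell.

After inserting 5: P = [[5]].
After inserting 10: P = [[5, 10]].
After inserting 8: P = [[5, 8], [10]].
After inserting 2: P = [[2, 8], [5], [10]].
After inserting 3: P = [[2, 3], [5, 8], [10]].
After inserting 4: P = [[2, 3, 4], [5, 8], [10]].
After inserting 1: P = [[1, 3, 4], [2, 8], [5], [10]].
After inserting 7: P = [[1, 3, 4, 7], [2, 8], [5], [10]].
After inserting 9: P = [[1, 3, 4, 7, 9], [2, 8], [5], [10]].
After inserting 6: P = [[1, 3, 4, 6, 9], [2, 7], [5, 8], [10]].

So P = [[1, 3, 4, 6, 9], [2, 7], [5, 8], [10]], Q = [[1, 2, 6, 8, 9], [3, 5], [4, 10], [7]].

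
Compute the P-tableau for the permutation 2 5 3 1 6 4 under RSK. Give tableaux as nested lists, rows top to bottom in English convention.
Insert 2: appended to row 1. P = [[2]].
Insert 5: appended to row 1. P = [[2, 5]].
Insert 3: 3 bumps 5 from row 1; 5 starts row 2. P = [[2, 3], [5]].
Insert 1: 1 bumps 2 from row 1; 2 bumps 5 from row 2; 5 starts row 3. P = [[1, 3], [2], [5]].
Insert 6: appended to row 1. P = [[1, 3, 6], [2], [5]].
Insert 4: 4 bumps 6 from row 1; 6 appends to row 2. P = [[1, 3, 4], [2, 6], [5]].

So P = [[1, 3, 4], [2, 6], [5]].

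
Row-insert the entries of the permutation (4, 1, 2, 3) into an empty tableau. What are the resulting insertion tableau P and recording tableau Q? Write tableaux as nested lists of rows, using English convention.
P = [[1, 2, 3], [4]], Q = [[1, 3, 4], [2]]

Insert each entry of the permutation into P by Schensted row insertion, recording in Q the position of each new cell.

Insert 4: appended to row 1. P = [[4]].
Insert 1: 1 bumps 4 from row 1; 4 starts row 2. P = [[1], [4]].
Insert 2: appended to row 1. P = [[1, 2], [4]].
Insert 3: appended to row 1. P = [[1, 2, 3], [4]].

So P = [[1, 2, 3], [4]], Q = [[1, 3, 4], [2]].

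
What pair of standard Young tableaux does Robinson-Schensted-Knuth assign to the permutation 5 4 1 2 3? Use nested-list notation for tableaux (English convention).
Insert each entry of the permutation into P by Schensted row insertion, recording in Q the position of each new cell.

Insert 5: appended to row 1. P = [[5]], Q = [[1]].
Insert 4: 4 bumps 5 from row 1; 5 starts row 2. P = [[4], [5]], Q = [[1], [2]].
Insert 1: 1 bumps 4 from row 1; 4 bumps 5 from row 2; 5 starts row 3. P = [[1], [4], [5]], Q = [[1], [2], [3]].
Insert 2: appended to row 1. P = [[1, 2], [4], [5]], Q = [[1, 4], [2], [3]].
Insert 3: appended to row 1. P = [[1, 2, 3], [4], [5]], Q = [[1, 4, 5], [2], [3]].

So P = [[1, 2, 3], [4], [5]], Q = [[1, 4, 5], [2], [3]].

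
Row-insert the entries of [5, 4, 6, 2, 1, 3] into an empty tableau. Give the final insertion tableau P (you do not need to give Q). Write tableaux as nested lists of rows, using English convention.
P = [[1, 3], [2, 6], [4], [5]]

After inserting 5: P = [[5]].
After inserting 4: P = [[4], [5]].
After inserting 6: P = [[4, 6], [5]].
After inserting 2: P = [[2, 6], [4], [5]].
After inserting 1: P = [[1, 6], [2], [4], [5]].
After inserting 3: P = [[1, 3], [2, 6], [4], [5]].

So P = [[1, 3], [2, 6], [4], [5]].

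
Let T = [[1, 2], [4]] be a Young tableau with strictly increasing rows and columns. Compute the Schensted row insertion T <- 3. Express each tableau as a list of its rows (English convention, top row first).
3 is larger than every entry of row 1, so it is appended to row 1. The new tableau is [[1, 2, 3], [4]].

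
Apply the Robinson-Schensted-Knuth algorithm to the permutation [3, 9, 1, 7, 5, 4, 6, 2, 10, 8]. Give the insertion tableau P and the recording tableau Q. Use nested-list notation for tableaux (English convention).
P = [[1, 2, 6, 8], [3, 4, 10], [5], [7], [9]], Q = [[1, 2, 7, 9], [3, 4, 10], [5], [6], [8]]

Insert each entry of the permutation into P by Schensted row insertion, recording in Q the position of each new cell.

Insert 3: appended to row 1. P = [[3]], Q = [[1]].
Insert 9: appended to row 1. P = [[3, 9]], Q = [[1, 2]].
Insert 1: 1 bumps 3 from row 1; 3 starts row 2. P = [[1, 9], [3]], Q = [[1, 2], [3]].
Insert 7: 7 bumps 9 from row 1; 9 appends to row 2. P = [[1, 7], [3, 9]], Q = [[1, 2], [3, 4]].
Insert 5: 5 bumps 7 from row 1; 7 bumps 9 from row 2; 9 starts row 3. P = [[1, 5], [3, 7], [9]], Q = [[1, 2], [3, 4], [5]].
Insert 4: 4 bumps 5 from row 1; 5 bumps 7 from row 2; 7 bumps 9 from row 3; 9 starts row 4. P = [[1, 4], [3, 5], [7], [9]], Q = [[1, 2], [3, 4], [5], [6]].
Insert 6: appended to row 1. P = [[1, 4, 6], [3, 5], [7], [9]], Q = [[1, 2, 7], [3, 4], [5], [6]].
Insert 2: 2 bumps 4 from row 1; 4 bumps 5 from row 2; 5 bumps 7 from row 3; 7 bumps 9 from row 4; 9 starts row 5. P = [[1, 2, 6], [3, 4], [5], [7], [9]], Q = [[1, 2, 7], [3, 4], [5], [6], [8]].
Insert 10: appended to row 1. P = [[1, 2, 6, 10], [3, 4], [5], [7], [9]], Q = [[1, 2, 7, 9], [3, 4], [5], [6], [8]].
Insert 8: 8 bumps 10 from row 1; 10 appends to row 2. P = [[1, 2, 6, 8], [3, 4, 10], [5], [7], [9]], Q = [[1, 2, 7, 9], [3, 4, 10], [5], [6], [8]].

So P = [[1, 2, 6, 8], [3, 4, 10], [5], [7], [9]], Q = [[1, 2, 7, 9], [3, 4, 10], [5], [6], [8]].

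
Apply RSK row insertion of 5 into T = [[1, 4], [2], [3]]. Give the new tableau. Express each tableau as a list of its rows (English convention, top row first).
5 is larger than every entry of row 1, so it is appended to row 1. The new tableau is [[1, 4, 5], [2], [3]].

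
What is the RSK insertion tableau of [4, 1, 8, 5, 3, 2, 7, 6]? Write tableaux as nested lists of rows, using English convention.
Insert 4: appended to row 1. P = [[4]].
Insert 1: 1 bumps 4 from row 1; 4 starts row 2. P = [[1], [4]].
Insert 8: appended to row 1. P = [[1, 8], [4]].
Insert 5: 5 bumps 8 from row 1; 8 appends to row 2. P = [[1, 5], [4, 8]].
Insert 3: 3 bumps 5 from row 1; 5 bumps 8 from row 2; 8 starts row 3. P = [[1, 3], [4, 5], [8]].
Insert 2: 2 bumps 3 from row 1; 3 bumps 4 from row 2; 4 bumps 8 from row 3; 8 starts row 4. P = [[1, 2], [3, 5], [4], [8]].
Insert 7: appended to row 1. P = [[1, 2, 7], [3, 5], [4], [8]].
Insert 6: 6 bumps 7 from row 1; 7 appends to row 2. P = [[1, 2, 6], [3, 5, 7], [4], [8]].

So P = [[1, 2, 6], [3, 5, 7], [4], [8]].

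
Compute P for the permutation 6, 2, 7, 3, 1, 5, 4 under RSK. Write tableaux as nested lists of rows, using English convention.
P = [[1, 3, 4], [2, 5], [6, 7]]

Insert 6: appended to row 1. P = [[6]].
Insert 2: 2 bumps 6 from row 1; 6 starts row 2. P = [[2], [6]].
Insert 7: appended to row 1. P = [[2, 7], [6]].
Insert 3: 3 bumps 7 from row 1; 7 appends to row 2. P = [[2, 3], [6, 7]].
Insert 1: 1 bumps 2 from row 1; 2 bumps 6 from row 2; 6 starts row 3. P = [[1, 3], [2, 7], [6]].
Insert 5: appended to row 1. P = [[1, 3, 5], [2, 7], [6]].
Insert 4: 4 bumps 5 from row 1; 5 bumps 7 from row 2; 7 appends to row 3. P = [[1, 3, 4], [2, 5], [6, 7]].

So P = [[1, 3, 4], [2, 5], [6, 7]].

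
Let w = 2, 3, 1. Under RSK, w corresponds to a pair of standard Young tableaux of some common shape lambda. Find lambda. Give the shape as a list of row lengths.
[2, 1]

Row-insert each entry into an empty tableau.

After inserting 2: P = [[2]].
After inserting 3: P = [[2, 3]].
After inserting 1: P = [[1, 3], [2]].

The final insertion tableau P = [[1, 3], [2]] has shape [2, 1].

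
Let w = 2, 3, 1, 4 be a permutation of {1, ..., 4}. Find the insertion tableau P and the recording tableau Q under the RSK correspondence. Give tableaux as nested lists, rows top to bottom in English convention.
P = [[1, 3, 4], [2]], Q = [[1, 2, 4], [3]]

Insert each entry of the permutation into P by Schensted row insertion, recording in Q the position of each new cell.

Insert 2: appended to row 1. P = [[2]], Q = [[1]].
Insert 3: appended to row 1. P = [[2, 3]], Q = [[1, 2]].
Insert 1: 1 bumps 2 from row 1; 2 starts row 2. P = [[1, 3], [2]], Q = [[1, 2], [3]].
Insert 4: appended to row 1. P = [[1, 3, 4], [2]], Q = [[1, 2, 4], [3]].

So P = [[1, 3, 4], [2]], Q = [[1, 2, 4], [3]].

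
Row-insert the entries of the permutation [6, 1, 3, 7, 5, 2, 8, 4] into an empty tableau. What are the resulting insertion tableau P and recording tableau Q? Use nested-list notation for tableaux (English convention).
P = [[1, 2, 4, 8], [3, 5], [6, 7]], Q = [[1, 3, 4, 7], [2, 5], [6, 8]]

Insert each entry of the permutation into P by Schensted row insertion, recording in Q the position of each new cell.

Insert 6: appended to row 1. P = [[6]].
Insert 1: 1 bumps 6 from row 1; 6 starts row 2. P = [[1], [6]].
Insert 3: appended to row 1. P = [[1, 3], [6]].
Insert 7: appended to row 1. P = [[1, 3, 7], [6]].
Insert 5: 5 bumps 7 from row 1; 7 appends to row 2. P = [[1, 3, 5], [6, 7]].
Insert 2: 2 bumps 3 from row 1; 3 bumps 6 from row 2; 6 starts row 3. P = [[1, 2, 5], [3, 7], [6]].
Insert 8: appended to row 1. P = [[1, 2, 5, 8], [3, 7], [6]].
Insert 4: 4 bumps 5 from row 1; 5 bumps 7 from row 2; 7 appends to row 3. P = [[1, 2, 4, 8], [3, 5], [6, 7]].

So P = [[1, 2, 4, 8], [3, 5], [6, 7]], Q = [[1, 3, 4, 7], [2, 5], [6, 8]].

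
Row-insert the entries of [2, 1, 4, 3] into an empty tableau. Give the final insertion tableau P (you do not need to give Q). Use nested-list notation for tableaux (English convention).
P = [[1, 3], [2, 4]]

Insert 2: appended to row 1. P = [[2]].
Insert 1: 1 bumps 2 from row 1; 2 starts row 2. P = [[1], [2]].
Insert 4: appended to row 1. P = [[1, 4], [2]].
Insert 3: 3 bumps 4 from row 1; 4 appends to row 2. P = [[1, 3], [2, 4]].

So P = [[1, 3], [2, 4]].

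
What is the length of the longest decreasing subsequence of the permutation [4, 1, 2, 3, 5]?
2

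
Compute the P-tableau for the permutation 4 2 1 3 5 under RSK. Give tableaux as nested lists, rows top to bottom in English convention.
After inserting 4: P = [[4]].
After inserting 2: P = [[2], [4]].
After inserting 1: P = [[1], [2], [4]].
After inserting 3: P = [[1, 3], [2], [4]].
After inserting 5: P = [[1, 3, 5], [2], [4]].

So P = [[1, 3, 5], [2], [4]].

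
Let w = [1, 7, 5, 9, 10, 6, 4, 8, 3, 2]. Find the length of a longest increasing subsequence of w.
4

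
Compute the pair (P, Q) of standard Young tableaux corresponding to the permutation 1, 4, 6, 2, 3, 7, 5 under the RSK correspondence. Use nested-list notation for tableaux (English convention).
P = [[1, 2, 3, 5], [4, 6, 7]], Q = [[1, 2, 3, 6], [4, 5, 7]]

Insert each entry of the permutation into P by Schensted row insertion, recording in Q the position of each new cell.

After inserting 1: P = [[1]].
After inserting 4: P = [[1, 4]].
After inserting 6: P = [[1, 4, 6]].
After inserting 2: P = [[1, 2, 6], [4]].
After inserting 3: P = [[1, 2, 3], [4, 6]].
After inserting 7: P = [[1, 2, 3, 7], [4, 6]].
After inserting 5: P = [[1, 2, 3, 5], [4, 6, 7]].

So P = [[1, 2, 3, 5], [4, 6, 7]], Q = [[1, 2, 3, 6], [4, 5, 7]].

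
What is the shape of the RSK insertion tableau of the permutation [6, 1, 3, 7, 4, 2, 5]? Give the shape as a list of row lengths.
[4, 2, 1]

Row-insert each entry into an empty tableau.

After inserting 6: P = [[6]].
After inserting 1: P = [[1], [6]].
After inserting 3: P = [[1, 3], [6]].
After inserting 7: P = [[1, 3, 7], [6]].
After inserting 4: P = [[1, 3, 4], [6, 7]].
After inserting 2: P = [[1, 2, 4], [3, 7], [6]].
After inserting 5: P = [[1, 2, 4, 5], [3, 7], [6]].

The final insertion tableau P = [[1, 2, 4, 5], [3, 7], [6]] has shape [4, 2, 1].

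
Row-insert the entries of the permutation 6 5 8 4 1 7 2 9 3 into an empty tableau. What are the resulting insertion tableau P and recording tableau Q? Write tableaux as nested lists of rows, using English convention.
Insert each entry of the permutation into P by Schensted row insertion, recording in Q the position of each new cell.

After inserting 6: P = [[6]].
After inserting 5: P = [[5], [6]].
After inserting 8: P = [[5, 8], [6]].
After inserting 4: P = [[4, 8], [5], [6]].
After inserting 1: P = [[1, 8], [4], [5], [6]].
After inserting 7: P = [[1, 7], [4, 8], [5], [6]].
After inserting 2: P = [[1, 2], [4, 7], [5, 8], [6]].
After inserting 9: P = [[1, 2, 9], [4, 7], [5, 8], [6]].
After inserting 3: P = [[1, 2, 3], [4, 7, 9], [5, 8], [6]].

So P = [[1, 2, 3], [4, 7, 9], [5, 8], [6]], Q = [[1, 3, 8], [2, 6, 9], [4, 7], [5]].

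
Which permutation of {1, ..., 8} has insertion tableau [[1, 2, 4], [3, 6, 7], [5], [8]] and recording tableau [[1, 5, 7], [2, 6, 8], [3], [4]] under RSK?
8 5 3 1 6 2 7 4

Reverse RSK: for i = n, n-1, ..., 1, locate i in Q, remove the corresponding corner cell from P, and reverse-bump its entry up through P; the value ejected from row 1 is w(i).

So w = 8 5 3 1 6 2 7 4.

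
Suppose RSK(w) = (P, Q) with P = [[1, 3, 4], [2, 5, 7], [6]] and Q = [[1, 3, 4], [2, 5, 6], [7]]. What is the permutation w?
2 1 6 7 3 5 4

Reverse RSK: for i = n, n-1, ..., 1, locate i in Q, remove the corresponding corner cell from P, and reverse-bump its entry up through P; the value ejected from row 1 is w(i).

So w = 2 1 6 7 3 5 4.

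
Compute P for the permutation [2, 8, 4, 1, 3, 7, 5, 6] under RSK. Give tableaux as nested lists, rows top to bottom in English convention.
After inserting 2: P = [[2]].
After inserting 8: P = [[2, 8]].
After inserting 4: P = [[2, 4], [8]].
After inserting 1: P = [[1, 4], [2], [8]].
After inserting 3: P = [[1, 3], [2, 4], [8]].
After inserting 7: P = [[1, 3, 7], [2, 4], [8]].
After inserting 5: P = [[1, 3, 5], [2, 4, 7], [8]].
After inserting 6: P = [[1, 3, 5, 6], [2, 4, 7], [8]].

So P = [[1, 3, 5, 6], [2, 4, 7], [8]].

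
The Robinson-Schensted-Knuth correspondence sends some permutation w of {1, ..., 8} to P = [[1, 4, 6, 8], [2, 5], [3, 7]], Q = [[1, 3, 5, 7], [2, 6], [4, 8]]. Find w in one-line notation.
Reverse the RSK construction: for i from n down to 1, find the cell of Q containing i, remove the entry at that cell from P, and reverse-bump it up through P; the value ejected from row 1 is w(i).

Step i=8: Q has 8 at row 3, column 2; remove 7 from row 3 of P and reverse-bump: 7 enters row 2 and ejects 5; 5 enters row 1 and ejects 4. So w(8) = 4. P is now [[1, 5, 6, 8], [2, 7], [3]].
Step i=7: Q has 7 at row 1, column 4; remove that cell from P, ejecting 8. So w(7) = 8. P is now [[1, 5, 6], [2, 7], [3]].
Step i=6: Q has 6 at row 2, column 2; remove 7 from row 2 of P and reverse-bump: 7 enters row 1 and ejects 6. So w(6) = 6. P is now [[1, 5, 7], [2], [3]].
Step i=5: Q has 5 at row 1, column 3; remove that cell from P, ejecting 7. So w(5) = 7. P is now [[1, 5], [2], [3]].
Step i=4: Q has 4 at row 3, column 1; remove 3 from row 3 of P and reverse-bump: 3 enters row 2 and ejects 2; 2 enters row 1 and ejects 1. So w(4) = 1. P is now [[2, 5], [3]].
Step i=3: Q has 3 at row 1, column 2; remove that cell from P, ejecting 5. So w(3) = 5. P is now [[2], [3]].
Step i=2: Q has 2 at row 2, column 1; remove 3 from row 2 of P and reverse-bump: 3 enters row 1 and ejects 2. So w(2) = 2. P is now [[3]].
Step i=1: Q has 1 at row 1, column 1; remove that cell from P, ejecting 3. So w(1) = 3. P is now [].

So w = 3 2 5 1 7 6 8 4.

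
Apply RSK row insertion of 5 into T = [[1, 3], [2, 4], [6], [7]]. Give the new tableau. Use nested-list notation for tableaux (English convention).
5 is larger than every entry of row 1, so it is appended to row 1. The new tableau is [[1, 3, 5], [2, 4], [6], [7]].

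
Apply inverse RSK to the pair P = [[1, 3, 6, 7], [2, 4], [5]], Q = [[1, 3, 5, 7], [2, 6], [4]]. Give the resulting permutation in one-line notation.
Reverse RSK: for i = n, n-1, ..., 1, locate i in Q, remove the corresponding corner cell from P, and reverse-bump its entry up through P; the value ejected from row 1 is w(i).

So w = 5 2 4 1 6 3 7.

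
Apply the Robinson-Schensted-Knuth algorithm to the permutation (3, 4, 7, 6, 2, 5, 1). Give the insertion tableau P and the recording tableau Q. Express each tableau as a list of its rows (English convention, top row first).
Insert each entry of the permutation into P by Schensted row insertion, recording in Q the position of each new cell.

After inserting 3: P = [[3]].
After inserting 4: P = [[3, 4]].
After inserting 7: P = [[3, 4, 7]].
After inserting 6: P = [[3, 4, 6], [7]].
After inserting 2: P = [[2, 4, 6], [3], [7]].
After inserting 5: P = [[2, 4, 5], [3, 6], [7]].
After inserting 1: P = [[1, 4, 5], [2, 6], [3], [7]].

So P = [[1, 4, 5], [2, 6], [3], [7]], Q = [[1, 2, 3], [4, 6], [5], [7]].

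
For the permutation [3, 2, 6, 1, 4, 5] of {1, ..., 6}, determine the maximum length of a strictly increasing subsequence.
3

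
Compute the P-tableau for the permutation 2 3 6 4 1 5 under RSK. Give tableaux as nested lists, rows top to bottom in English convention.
After inserting 2: P = [[2]].
After inserting 3: P = [[2, 3]].
After inserting 6: P = [[2, 3, 6]].
After inserting 4: P = [[2, 3, 4], [6]].
After inserting 1: P = [[1, 3, 4], [2], [6]].
After inserting 5: P = [[1, 3, 4, 5], [2], [6]].

So P = [[1, 3, 4, 5], [2], [6]].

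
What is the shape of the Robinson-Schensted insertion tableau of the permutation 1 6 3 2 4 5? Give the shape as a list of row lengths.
[4, 1, 1]

Row-insert each entry into an empty tableau.

After inserting 1: P = [[1]].
After inserting 6: P = [[1, 6]].
After inserting 3: P = [[1, 3], [6]].
After inserting 2: P = [[1, 2], [3], [6]].
After inserting 4: P = [[1, 2, 4], [3], [6]].
After inserting 5: P = [[1, 2, 4, 5], [3], [6]].

The final insertion tableau P = [[1, 2, 4, 5], [3], [6]] has shape [4, 1, 1].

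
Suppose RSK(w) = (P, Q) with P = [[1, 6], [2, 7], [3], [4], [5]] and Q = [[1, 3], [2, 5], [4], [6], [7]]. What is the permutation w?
Reverse the RSK construction: for i from n down to 1, find the cell of Q containing i, remove the entry at that cell from P, and reverse-bump it up through P; the value ejected from row 1 is w(i).

Step i=7: Q has 7 at row 5, column 1; remove 5 from row 5 of P and reverse-bump: 5 enters row 4 and ejects 4; 4 enters row 3 and ejects 3; 3 enters row 2 and ejects 2; 2 enters row 1 and ejects 1. So w(7) = 1. P is now [[2, 6], [3, 7], [4], [5]].
Step i=6: Q has 6 at row 4, column 1; remove 5 from row 4 of P and reverse-bump: 5 enters row 3 and ejects 4; 4 enters row 2 and ejects 3; 3 enters row 1 and ejects 2. So w(6) = 2. P is now [[3, 6], [4, 7], [5]].
Step i=5: Q has 5 at row 2, column 2; remove 7 from row 2 of P and reverse-bump: 7 enters row 1 and ejects 6. So w(5) = 6. P is now [[3, 7], [4], [5]].
Step i=4: Q has 4 at row 3, column 1; remove 5 from row 3 of P and reverse-bump: 5 enters row 2 and ejects 4; 4 enters row 1 and ejects 3. So w(4) = 3. P is now [[4, 7], [5]].
Step i=3: Q has 3 at row 1, column 2; remove that cell from P, ejecting 7. So w(3) = 7. P is now [[4], [5]].
Step i=2: Q has 2 at row 2, column 1; remove 5 from row 2 of P and reverse-bump: 5 enters row 1 and ejects 4. So w(2) = 4. P is now [[5]].
Step i=1: Q has 1 at row 1, column 1; remove that cell from P, ejecting 5. So w(1) = 5. P is now [].

So w = 5 4 7 3 6 2 1.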